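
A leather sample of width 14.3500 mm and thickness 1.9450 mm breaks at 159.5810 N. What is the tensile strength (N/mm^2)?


Formula: TS = force / (width * thickness)
Substituting: TS = 159.5810 / (14.3500 * 1.9450)
Result: 5.7175 N/mm^2


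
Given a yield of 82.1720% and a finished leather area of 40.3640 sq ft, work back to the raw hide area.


Formula: raw = finished * 100 / yield
Substituting: raw = 40.3640 * 100 / 82.1720
Result: 49.1214 sq ft


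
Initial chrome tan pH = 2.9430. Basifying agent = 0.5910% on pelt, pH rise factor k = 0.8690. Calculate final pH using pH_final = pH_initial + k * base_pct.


Formula: pH_final = pH_initial + k * base_pct
Substituting: pH_final = 2.9430 + 0.8690 * 0.5910
Result: 3.4566


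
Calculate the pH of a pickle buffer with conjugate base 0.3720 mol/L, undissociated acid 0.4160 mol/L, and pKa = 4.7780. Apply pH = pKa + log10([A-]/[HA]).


ratio = [A-] / [HA] = 0.3720 / 0.4160 = 0.8942
log10(ratio) = -0.0485504
pH = pKa + log10(ratio) = 4.7780 - 0.0485504 = 4.7294


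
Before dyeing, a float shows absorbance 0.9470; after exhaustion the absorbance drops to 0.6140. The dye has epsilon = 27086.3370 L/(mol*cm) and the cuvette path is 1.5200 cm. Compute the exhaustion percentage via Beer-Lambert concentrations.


c_initial = A_i / (epsilon * l) = 0.9470 / (27086.3370 * 1.5200) = 2.3001e-05 mol/L
c_final = A_f / (epsilon * l) = 0.6140 / (27086.3370 * 1.5200) = 1.4913e-05 mol/L
Exhaustion = (c_initial - c_final) / c_initial * 100 = (2.3001e-05 - 1.4913e-05) / 2.3001e-05 * 100 = 35.1637 %


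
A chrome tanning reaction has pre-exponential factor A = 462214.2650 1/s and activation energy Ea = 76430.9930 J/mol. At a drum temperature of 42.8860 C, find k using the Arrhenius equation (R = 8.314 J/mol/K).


T_K = T_C + 273.15 = 42.8860 + 273.15 = 316.0360 K
exponent = -Ea / (R * T_K) = -76430.9930 / (8.314 * 316.0360) = -29.0886
k = A * exp(exponent) = 462214.2650 * exp(-29.0886) = 1.0760e-07 1/s


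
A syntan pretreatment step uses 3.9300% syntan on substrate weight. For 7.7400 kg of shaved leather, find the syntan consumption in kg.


Formula: Syntan = substrate * pct / 100
Substituting: Syntan = 7.7400 * 3.9300 / 100
Result: 0.3042 kg


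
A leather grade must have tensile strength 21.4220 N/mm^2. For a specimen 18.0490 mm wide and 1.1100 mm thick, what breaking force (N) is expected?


Formula: F = TS * w * t
Substituting: F = 21.4220 * 18.0490 * 1.1100
Result: 429.1767 N


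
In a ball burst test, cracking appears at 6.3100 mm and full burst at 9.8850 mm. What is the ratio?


Formula: Ratio = crack / burst
Substituting: Ratio = 6.3100 / 9.8850
Result: 0.6383


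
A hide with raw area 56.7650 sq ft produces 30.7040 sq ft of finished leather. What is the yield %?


Formula: Yield = finished / raw * 100
Substituting: Yield = 30.7040 / 56.7650 * 100
Result: 54.0897 %


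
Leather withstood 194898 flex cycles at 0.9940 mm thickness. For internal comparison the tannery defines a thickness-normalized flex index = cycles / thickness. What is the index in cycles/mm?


Formula: Index = cycles / thickness
Substituting: Index = 194898 / 0.9940
Result: 196074.4467 cycles/mm


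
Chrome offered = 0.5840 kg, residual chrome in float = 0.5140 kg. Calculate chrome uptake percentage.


Formula: Uptake = (offered - residual) / offered * 100
Substituting: Uptake = (0.5840 - 0.5140) / 0.5840 * 100
Result: 11.9863 %


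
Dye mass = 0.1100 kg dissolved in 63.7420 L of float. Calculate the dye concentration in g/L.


Formula: Conc = dye_mass(kg) / volume(L) * 1000
Substituting: Conc = 0.1100 / 63.7420 * 1000
Result: 1.7257 g/L


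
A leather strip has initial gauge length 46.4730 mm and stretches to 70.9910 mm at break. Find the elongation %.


Formula: Elongation = (Lf - L0) / L0 * 100
Substituting: Elongation = (70.9910 - 46.4730) / 46.4730 * 100
Result: 52.7575 %


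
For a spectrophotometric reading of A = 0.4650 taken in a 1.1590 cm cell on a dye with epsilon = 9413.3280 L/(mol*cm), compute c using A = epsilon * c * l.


Formula: c = A / (epsilon * l)
Substituting: c = 0.4650 / (9413.3280 * 1.1590)
Result: 4.2621e-05 mol/L


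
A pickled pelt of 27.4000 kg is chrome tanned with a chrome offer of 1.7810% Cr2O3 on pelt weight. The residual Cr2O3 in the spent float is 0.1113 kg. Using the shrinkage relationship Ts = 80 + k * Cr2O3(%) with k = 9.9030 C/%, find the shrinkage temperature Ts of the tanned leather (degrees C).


Offered = pelt * offer_pct / 100 = 27.4000 * 1.7810 / 100 = 0.4880 kg
Uptake = offered - residual = 0.4880 - 0.1113 = 0.3767 kg
Cr2O3% on pelt = uptake / pelt * 100 = 0.3767 / 27.4000 * 100 = 1.3748 %
Ts = 80 + k * Cr2O3% = 80 + 9.9030 * 1.3748 = 93.6146 C


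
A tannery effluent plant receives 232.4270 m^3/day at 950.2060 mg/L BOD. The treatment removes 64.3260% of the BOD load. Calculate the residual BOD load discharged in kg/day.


Load_in = volume * conc / 1000 = 232.4270 * 950.2060 / 1000 = 220.8535 kg/day
Removed = Load_in * eff / 100 = 220.8535 * 64.3260 / 100 = 142.0662 kg/day
Load_out = Load_in - Removed = 220.8535 - 142.0662 = 78.7873 kg/day


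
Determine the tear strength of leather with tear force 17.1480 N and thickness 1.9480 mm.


Formula: Tear strength = force / thickness
Substituting: Tear strength = 17.1480 / 1.9480
Result: 8.8029 N/mm


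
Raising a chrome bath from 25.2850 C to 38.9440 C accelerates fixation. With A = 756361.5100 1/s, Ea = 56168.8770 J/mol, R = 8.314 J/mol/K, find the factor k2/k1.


T1 = 25.2850 + 273.15 = 298.4350 K; T2 = 38.9440 + 273.15 = 312.0940 K
k1 = A * exp(-Ea/(R*T1)) = 756361.5100 * exp(-56168.8770/(8.314*298.4350)) = 1.1149e-04 1/s
k2 = A * exp(-Ea/(R*T2)) = 756361.5100 * exp(-56168.8770/(8.314*312.0940)) = 3.0026e-04 1/s
k2/k1 = 3.0026e-04 / 1.1149e-04 = 2.6933


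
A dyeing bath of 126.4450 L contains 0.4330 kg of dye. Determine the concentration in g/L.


Formula: Conc = dye_mass(kg) / volume(L) * 1000
Substituting: Conc = 0.4330 / 126.4450 * 1000
Result: 3.4244 g/L


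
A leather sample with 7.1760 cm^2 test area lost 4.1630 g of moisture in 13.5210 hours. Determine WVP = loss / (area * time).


Formula: WVP = loss / (area * time)
Substituting: WVP = 4.1630 / (7.1760 * 13.5210)
Result: 0.0429057 g/(cm^2*hr)


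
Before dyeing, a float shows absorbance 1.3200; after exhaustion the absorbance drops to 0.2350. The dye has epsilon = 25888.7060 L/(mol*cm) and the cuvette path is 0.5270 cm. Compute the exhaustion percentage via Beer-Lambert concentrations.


c_initial = A_i / (epsilon * l) = 1.3200 / (25888.7060 * 0.5270) = 9.6750e-05 mol/L
c_final = A_f / (epsilon * l) = 0.2350 / (25888.7060 * 0.5270) = 1.7225e-05 mol/L
Exhaustion = (c_initial - c_final) / c_initial * 100 = (9.6750e-05 - 1.7225e-05) / 9.6750e-05 * 100 = 82.1970 %


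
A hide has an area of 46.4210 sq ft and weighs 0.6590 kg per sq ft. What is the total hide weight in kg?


Formula: Weight = area * weight_per_sqft
Substituting: Weight = 46.4210 * 0.6590
Result: 30.5914 kg


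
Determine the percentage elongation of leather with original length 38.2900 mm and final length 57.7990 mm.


Formula: Elongation = (Lf - L0) / L0 * 100
Substituting: Elongation = (57.7990 - 38.2900) / 38.2900 * 100
Result: 50.9506 %


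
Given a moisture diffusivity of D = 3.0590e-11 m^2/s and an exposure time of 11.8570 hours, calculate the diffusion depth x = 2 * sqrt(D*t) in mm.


t = 11.8570 hr * 3600 = 42685.2000 s
D * t = 3.0590e-11 * 42685.2000 = 1.3057e-06
x = 2 * sqrt(D*t) = 2 * sqrt(1.3057e-06) = 0.00228538 m = 2.2854 mm


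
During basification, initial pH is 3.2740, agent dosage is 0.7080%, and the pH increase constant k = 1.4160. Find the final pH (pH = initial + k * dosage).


Formula: pH_final = pH_initial + k * base_pct
Substituting: pH_final = 3.2740 + 1.4160 * 0.7080
Result: 4.2765


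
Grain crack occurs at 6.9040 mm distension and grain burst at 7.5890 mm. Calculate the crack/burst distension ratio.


Formula: Ratio = crack / burst
Substituting: Ratio = 6.9040 / 7.5890
Result: 0.9097


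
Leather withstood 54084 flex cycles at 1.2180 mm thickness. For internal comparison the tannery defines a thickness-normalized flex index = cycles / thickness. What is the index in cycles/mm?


Formula: Index = cycles / thickness
Substituting: Index = 54084 / 1.2180
Result: 44403.9409 cycles/mm


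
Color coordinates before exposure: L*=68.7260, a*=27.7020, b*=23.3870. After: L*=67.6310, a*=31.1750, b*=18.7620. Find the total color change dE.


dL = -1.0950, da = 3.4730, db = -4.6250
dE = sqrt((-1.0950)^2 + 3.4730^2 + (-4.6250)^2) = 5.8865


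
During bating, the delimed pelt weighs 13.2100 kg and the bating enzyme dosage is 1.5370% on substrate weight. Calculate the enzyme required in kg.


Formula: Enzyme = substrate * pct / 100
Substituting: Enzyme = 13.2100 * 1.5370 / 100
Result: 0.2030 kg


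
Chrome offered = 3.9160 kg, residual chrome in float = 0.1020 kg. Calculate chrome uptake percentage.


Formula: Uptake = (offered - residual) / offered * 100
Substituting: Uptake = (3.9160 - 0.1020) / 3.9160 * 100
Result: 97.3953 %


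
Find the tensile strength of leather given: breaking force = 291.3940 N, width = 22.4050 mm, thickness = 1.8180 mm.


Formula: TS = force / (width * thickness)
Substituting: TS = 291.3940 / (22.4050 * 1.8180)
Result: 7.1539 N/mm^2


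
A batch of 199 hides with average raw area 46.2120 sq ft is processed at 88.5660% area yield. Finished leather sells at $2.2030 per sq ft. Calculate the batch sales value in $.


Raw_total = N * avg_area = 199 * 46.2120 = 9196.1880 sq ft
Finished = Raw_total * yield / 100 = 9196.1880 * 88.5660 / 100 = 8144.6959 sq ft
Value = Finished * price = 8144.6959 * 2.2030 = 17942.7650 $


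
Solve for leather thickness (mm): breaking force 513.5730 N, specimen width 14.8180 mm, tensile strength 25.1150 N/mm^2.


Formula: t = F / (TS * w)
Substituting: t = 513.5730 / (25.1150 * 14.8180)
Result: 1.3800 mm


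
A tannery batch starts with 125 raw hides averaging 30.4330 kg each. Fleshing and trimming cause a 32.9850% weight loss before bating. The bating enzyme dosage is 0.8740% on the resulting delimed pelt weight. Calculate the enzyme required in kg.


Total_raw = N * avg_wt = 125 * 30.4330 = 3804.1250 kg
Substrate = Total_raw * (1 - loss/100) = 3804.1250 * (1 - 32.9850/100) = 2549.3344 kg
Enzyme = Substrate * pct / 100 = 2549.3344 * 0.8740 / 100 = 22.2812 kg


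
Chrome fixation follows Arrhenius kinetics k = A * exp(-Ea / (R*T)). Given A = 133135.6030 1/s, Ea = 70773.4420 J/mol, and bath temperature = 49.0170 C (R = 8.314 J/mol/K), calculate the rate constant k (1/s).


T_K = T_C + 273.15 = 49.0170 + 273.15 = 322.1670 K
exponent = -Ea / (R * T_K) = -70773.4420 / (8.314 * 322.1670) = -26.4228
k = A * exp(exponent) = 133135.6030 * exp(-26.4228) = 4.4566e-07 1/s


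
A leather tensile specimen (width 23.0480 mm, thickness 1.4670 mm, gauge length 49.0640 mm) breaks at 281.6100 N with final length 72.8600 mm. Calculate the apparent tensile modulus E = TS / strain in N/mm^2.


TS = F / (w * t) = 281.6100 / (23.0480 * 1.4670) = 8.3288 N/mm^2
strain = (Lf - L0) / L0 = (72.8600 - 49.0640) / 49.0640 = 0.4850
E = TS / strain = 8.3288 / 0.4850 = 17.1729 N/mm^2


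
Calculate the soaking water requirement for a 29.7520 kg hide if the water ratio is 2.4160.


Formula: Water = hide_weight * ratio
Substituting: Water = 29.7520 * 2.4160
Result: 71.8808 kg


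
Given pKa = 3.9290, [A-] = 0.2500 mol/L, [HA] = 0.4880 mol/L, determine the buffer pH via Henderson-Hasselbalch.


ratio = [A-] / [HA] = 0.2500 / 0.4880 = 0.5123
log10(ratio) = -0.2905
pH = pKa + log10(ratio) = 3.9290 - 0.2905 = 3.6385


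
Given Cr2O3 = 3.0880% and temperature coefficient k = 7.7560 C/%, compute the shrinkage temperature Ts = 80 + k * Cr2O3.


Formula: Ts = 80 + k * Cr2O3
Substituting: Ts = 80 + 7.7560 * 3.0880
Result: 103.9505 C


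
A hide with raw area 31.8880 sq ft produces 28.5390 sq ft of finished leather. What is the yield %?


Formula: Yield = finished / raw * 100
Substituting: Yield = 28.5390 / 31.8880 * 100
Result: 89.4976 %


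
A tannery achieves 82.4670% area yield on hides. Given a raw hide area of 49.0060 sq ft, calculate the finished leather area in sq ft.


Formula: finished = raw * yield / 100
Substituting: finished = 49.0060 * 82.4670 / 100
Result: 40.4138 sq ft


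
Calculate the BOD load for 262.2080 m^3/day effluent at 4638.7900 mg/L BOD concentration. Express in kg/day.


Formula: BOD_load = volume * conc / 1000
Substituting: BOD_load = 262.2080 * 4638.7900 / 1000
Result: 1216.3278 kg/day


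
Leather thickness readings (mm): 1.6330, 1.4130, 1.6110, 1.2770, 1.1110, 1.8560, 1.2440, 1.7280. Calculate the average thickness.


Formula: Average = sum / n
Substituting: Average = 11.8730 / 8
Result: 1.4841 mm


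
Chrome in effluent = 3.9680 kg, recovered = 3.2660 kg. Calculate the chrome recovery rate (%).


Formula: Recovery = recovered / input * 100
Substituting: Recovery = 3.2660 / 3.9680 * 100
Result: 82.3085 %


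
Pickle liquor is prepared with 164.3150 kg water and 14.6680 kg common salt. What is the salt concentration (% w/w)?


Formula: Conc = salt / (water + salt) * 100
Substituting: Conc = 14.6680 / (164.3150 + 14.6680) * 100
Result: 8.1952 %


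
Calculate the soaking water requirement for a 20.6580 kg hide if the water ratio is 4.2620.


Formula: Water = hide_weight * ratio
Substituting: Water = 20.6580 * 4.2620
Result: 88.0444 kg


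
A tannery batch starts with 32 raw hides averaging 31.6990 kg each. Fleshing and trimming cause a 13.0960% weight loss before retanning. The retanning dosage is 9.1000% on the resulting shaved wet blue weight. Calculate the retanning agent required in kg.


Total_raw = N * avg_wt = 32 * 31.6990 = 1014.3680 kg
Substrate = Total_raw * (1 - loss/100) = 1014.3680 * (1 - 13.0960/100) = 881.5264 kg
Retan = Substrate * pct / 100 = 881.5264 * 9.1000 / 100 = 80.2189 kg


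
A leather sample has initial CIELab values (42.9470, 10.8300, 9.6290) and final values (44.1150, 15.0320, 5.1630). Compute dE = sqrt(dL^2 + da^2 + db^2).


dL = 1.1680, da = 4.2020, db = -4.4660
dE = sqrt(1.1680^2 + 4.2020^2 + (-4.4660)^2) = 6.2423


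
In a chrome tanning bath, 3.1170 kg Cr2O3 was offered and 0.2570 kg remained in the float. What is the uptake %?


Formula: Uptake = (offered - residual) / offered * 100
Substituting: Uptake = (3.1170 - 0.2570) / 3.1170 * 100
Result: 91.7549 %


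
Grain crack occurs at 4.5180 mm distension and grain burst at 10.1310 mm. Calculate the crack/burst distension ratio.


Formula: Ratio = crack / burst
Substituting: Ratio = 4.5180 / 10.1310
Result: 0.4460


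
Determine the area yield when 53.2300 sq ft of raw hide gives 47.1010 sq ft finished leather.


Formula: Yield = finished / raw * 100
Substituting: Yield = 47.1010 / 53.2300 * 100
Result: 88.4858 %


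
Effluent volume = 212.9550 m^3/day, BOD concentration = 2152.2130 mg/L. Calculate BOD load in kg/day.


Formula: BOD_load = volume * conc / 1000
Substituting: BOD_load = 212.9550 * 2152.2130 / 1000
Result: 458.3245 kg/day


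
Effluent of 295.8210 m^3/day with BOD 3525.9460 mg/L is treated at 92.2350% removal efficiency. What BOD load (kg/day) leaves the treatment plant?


Load_in = volume * conc / 1000 = 295.8210 * 3525.9460 / 1000 = 1043.0489 kg/day
Removed = Load_in * eff / 100 = 1043.0489 * 92.2350 / 100 = 962.0561 kg/day
Load_out = Load_in - Removed = 1043.0489 - 962.0561 = 80.9927 kg/day


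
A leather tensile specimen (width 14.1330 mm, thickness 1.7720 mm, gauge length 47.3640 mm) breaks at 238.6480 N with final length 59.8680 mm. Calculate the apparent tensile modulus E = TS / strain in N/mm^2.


TS = F / (w * t) = 238.6480 / (14.1330 * 1.7720) = 9.5293 N/mm^2
strain = (Lf - L0) / L0 = (59.8680 - 47.3640) / 47.3640 = 0.2640
E = TS / strain = 9.5293 / 0.2640 = 36.0960 N/mm^2


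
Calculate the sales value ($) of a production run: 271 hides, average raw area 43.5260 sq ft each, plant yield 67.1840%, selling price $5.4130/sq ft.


Raw_total = N * avg_area = 271 * 43.5260 = 11795.5460 sq ft
Finished = Raw_total * yield / 100 = 11795.5460 * 67.1840 / 100 = 7924.7196 sq ft
Value = Finished * price = 7924.7196 * 5.4130 = 42896.5073 $


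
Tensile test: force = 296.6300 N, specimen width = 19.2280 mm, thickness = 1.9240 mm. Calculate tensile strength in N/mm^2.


Formula: TS = force / (width * thickness)
Substituting: TS = 296.6300 / (19.2280 * 1.9240)
Result: 8.0182 N/mm^2


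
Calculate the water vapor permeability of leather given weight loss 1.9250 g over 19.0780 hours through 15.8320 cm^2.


Formula: WVP = loss / (area * time)
Substituting: WVP = 1.9250 / (15.8320 * 19.0780)
Result: 0.00637327 g/(cm^2*hr)


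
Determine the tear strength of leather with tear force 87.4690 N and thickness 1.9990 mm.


Formula: Tear strength = force / thickness
Substituting: Tear strength = 87.4690 / 1.9990
Result: 43.7564 N/mm


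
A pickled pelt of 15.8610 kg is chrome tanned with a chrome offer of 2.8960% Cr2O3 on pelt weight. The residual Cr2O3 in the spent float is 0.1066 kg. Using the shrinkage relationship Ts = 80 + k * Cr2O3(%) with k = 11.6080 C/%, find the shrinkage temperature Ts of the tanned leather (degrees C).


Offered = pelt * offer_pct / 100 = 15.8610 * 2.8960 / 100 = 0.4593 kg
Uptake = offered - residual = 0.4593 - 0.1066 = 0.3527 kg
Cr2O3% on pelt = uptake / pelt * 100 = 0.3527 / 15.8610 * 100 = 2.2239 %
Ts = 80 + k * Cr2O3% = 80 + 11.6080 * 2.2239 = 105.8152 C


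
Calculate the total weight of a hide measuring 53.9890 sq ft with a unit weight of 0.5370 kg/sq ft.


Formula: Weight = area * weight_per_sqft
Substituting: Weight = 53.9890 * 0.5370
Result: 28.9921 kg


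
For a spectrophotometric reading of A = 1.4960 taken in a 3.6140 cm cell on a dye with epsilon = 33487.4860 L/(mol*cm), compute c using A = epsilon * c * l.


Formula: c = A / (epsilon * l)
Substituting: c = 1.4960 / (33487.4860 * 3.6140)
Result: 1.2361e-05 mol/L


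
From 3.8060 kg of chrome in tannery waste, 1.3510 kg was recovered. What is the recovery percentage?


Formula: Recovery = recovered / input * 100
Substituting: Recovery = 1.3510 / 3.8060 * 100
Result: 35.4966 %


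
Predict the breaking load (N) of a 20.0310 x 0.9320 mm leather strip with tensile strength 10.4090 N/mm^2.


Formula: F = TS * w * t
Substituting: F = 10.4090 * 20.0310 * 0.9320
Result: 194.3245 N


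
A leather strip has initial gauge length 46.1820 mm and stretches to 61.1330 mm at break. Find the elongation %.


Formula: Elongation = (Lf - L0) / L0 * 100
Substituting: Elongation = (61.1330 - 46.1820) / 46.1820 * 100
Result: 32.3741 %


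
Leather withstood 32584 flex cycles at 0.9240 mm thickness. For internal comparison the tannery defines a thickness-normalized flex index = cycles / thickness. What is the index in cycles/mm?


Formula: Index = cycles / thickness
Substituting: Index = 32584 / 0.9240
Result: 35264.0693 cycles/mm


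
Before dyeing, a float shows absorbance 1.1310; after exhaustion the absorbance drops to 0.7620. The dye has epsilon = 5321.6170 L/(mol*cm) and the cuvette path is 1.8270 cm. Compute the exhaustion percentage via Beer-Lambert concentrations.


c_initial = A_i / (epsilon * l) = 1.1310 / (5321.6170 * 1.8270) = 1.1633e-04 mol/L
c_final = A_f / (epsilon * l) = 0.7620 / (5321.6170 * 1.8270) = 7.8374e-05 mol/L
Exhaustion = (c_initial - c_final) / c_initial * 100 = (1.1633e-04 - 7.8374e-05) / 1.1633e-04 * 100 = 32.6260 %


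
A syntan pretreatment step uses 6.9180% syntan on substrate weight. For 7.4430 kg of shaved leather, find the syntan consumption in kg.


Formula: Syntan = substrate * pct / 100
Substituting: Syntan = 7.4430 * 6.9180 / 100
Result: 0.5149 kg


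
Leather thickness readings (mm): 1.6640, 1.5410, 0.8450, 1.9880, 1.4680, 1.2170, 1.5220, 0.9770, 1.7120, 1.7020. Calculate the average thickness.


Formula: Average = sum / n
Substituting: Average = 14.6360 / 10
Result: 1.4636 mm


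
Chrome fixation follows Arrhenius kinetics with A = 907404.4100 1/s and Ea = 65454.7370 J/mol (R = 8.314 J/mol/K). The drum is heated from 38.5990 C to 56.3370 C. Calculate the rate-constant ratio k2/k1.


T1 = 38.5990 + 273.15 = 311.7490 K; T2 = 56.3370 + 273.15 = 329.4870 K
k1 = A * exp(-Ea/(R*T1)) = 907404.4100 * exp(-65454.7370/(8.314*311.7490)) = 9.7776e-06 1/s
k2 = A * exp(-Ea/(R*T2)) = 907404.4100 * exp(-65454.7370/(8.314*329.4870)) = 3.8078e-05 1/s
k2/k1 = 3.8078e-05 / 9.7776e-06 = 3.8944


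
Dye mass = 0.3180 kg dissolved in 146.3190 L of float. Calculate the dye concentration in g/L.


Formula: Conc = dye_mass(kg) / volume(L) * 1000
Substituting: Conc = 0.3180 / 146.3190 * 1000
Result: 2.1733 g/L


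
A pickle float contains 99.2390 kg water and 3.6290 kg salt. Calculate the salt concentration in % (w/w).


Formula: Conc = salt / (water + salt) * 100
Substituting: Conc = 3.6290 / (99.2390 + 3.6290) * 100
Result: 3.5278 %


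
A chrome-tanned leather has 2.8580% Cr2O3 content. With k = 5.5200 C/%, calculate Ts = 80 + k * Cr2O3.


Formula: Ts = 80 + k * Cr2O3
Substituting: Ts = 80 + 5.5200 * 2.8580
Result: 95.7762 C


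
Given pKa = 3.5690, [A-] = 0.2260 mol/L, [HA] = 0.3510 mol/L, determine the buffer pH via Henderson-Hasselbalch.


ratio = [A-] / [HA] = 0.2260 / 0.3510 = 0.6439
log10(ratio) = -0.1912
pH = pKa + log10(ratio) = 3.5690 - 0.1912 = 3.3778


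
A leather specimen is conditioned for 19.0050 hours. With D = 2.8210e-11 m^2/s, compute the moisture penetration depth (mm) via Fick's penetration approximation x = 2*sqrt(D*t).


t = 19.0050 hr * 3600 = 68418.0000 s
D * t = 2.8210e-11 * 68418.0000 = 1.9301e-06
x = 2 * sqrt(D*t) = 2 * sqrt(1.9301e-06) = 0.00277854 m = 2.7785 mm


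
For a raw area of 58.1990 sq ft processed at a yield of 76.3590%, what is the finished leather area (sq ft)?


Formula: finished = raw * yield / 100
Substituting: finished = 58.1990 * 76.3590 / 100
Result: 44.4402 sq ft


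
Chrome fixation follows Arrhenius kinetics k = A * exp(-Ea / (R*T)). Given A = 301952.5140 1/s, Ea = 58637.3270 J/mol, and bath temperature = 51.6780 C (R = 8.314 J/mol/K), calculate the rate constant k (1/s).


T_K = T_C + 273.15 = 51.6780 + 273.15 = 324.8280 K
exponent = -Ea / (R * T_K) = -58637.3270 / (8.314 * 324.8280) = -21.7125
k = A * exp(exponent) = 301952.5140 * exp(-21.7125) = 1.1228e-04 1/s


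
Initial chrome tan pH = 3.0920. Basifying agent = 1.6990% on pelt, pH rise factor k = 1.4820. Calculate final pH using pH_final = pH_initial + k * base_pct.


Formula: pH_final = pH_initial + k * base_pct
Substituting: pH_final = 3.0920 + 1.4820 * 1.6990
Result: 5.6099


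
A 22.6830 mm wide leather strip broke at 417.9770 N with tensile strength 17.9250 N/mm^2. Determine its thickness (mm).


Formula: t = F / (TS * w)
Substituting: t = 417.9770 / (17.9250 * 22.6830)
Result: 1.0280 mm


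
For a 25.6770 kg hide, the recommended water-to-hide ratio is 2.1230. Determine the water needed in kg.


Formula: Water = hide_weight * ratio
Substituting: Water = 25.6770 * 2.1230
Result: 54.5123 kg


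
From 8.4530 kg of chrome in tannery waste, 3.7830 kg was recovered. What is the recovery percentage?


Formula: Recovery = recovered / input * 100
Substituting: Recovery = 3.7830 / 8.4530 * 100
Result: 44.7533 %


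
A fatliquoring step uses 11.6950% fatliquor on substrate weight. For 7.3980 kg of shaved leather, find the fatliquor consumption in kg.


Formula: Fat = substrate * pct / 100
Substituting: Fat = 7.3980 * 11.6950 / 100
Result: 0.8652 kg


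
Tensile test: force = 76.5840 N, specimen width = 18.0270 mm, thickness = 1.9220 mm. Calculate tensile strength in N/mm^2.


Formula: TS = force / (width * thickness)
Substituting: TS = 76.5840 / (18.0270 * 1.9220)
Result: 2.2104 N/mm^2


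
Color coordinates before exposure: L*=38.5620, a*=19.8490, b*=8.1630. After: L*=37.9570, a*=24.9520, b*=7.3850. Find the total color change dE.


dL = -0.6050, da = 5.1030, db = -0.7780
dE = sqrt((-0.6050)^2 + 5.1030^2 + (-0.7780)^2) = 5.1973


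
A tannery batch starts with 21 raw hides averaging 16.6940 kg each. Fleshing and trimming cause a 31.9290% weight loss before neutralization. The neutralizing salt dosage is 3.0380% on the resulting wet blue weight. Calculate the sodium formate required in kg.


Total_raw = N * avg_wt = 21 * 16.6940 = 350.5740 kg
Substrate = Total_raw * (1 - loss/100) = 350.5740 * (1 - 31.9290/100) = 238.6392 kg
Neutralizer = Substrate * pct / 100 = 238.6392 * 3.0380 / 100 = 7.2499 kg


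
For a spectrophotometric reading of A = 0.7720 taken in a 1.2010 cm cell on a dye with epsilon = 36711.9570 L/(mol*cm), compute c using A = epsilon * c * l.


Formula: c = A / (epsilon * l)
Substituting: c = 0.7720 / (36711.9570 * 1.2010)
Result: 1.7509e-05 mol/L


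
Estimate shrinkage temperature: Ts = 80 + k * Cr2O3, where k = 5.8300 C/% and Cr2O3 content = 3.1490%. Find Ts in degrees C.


Formula: Ts = 80 + k * Cr2O3
Substituting: Ts = 80 + 5.8300 * 3.1490
Result: 98.3587 C


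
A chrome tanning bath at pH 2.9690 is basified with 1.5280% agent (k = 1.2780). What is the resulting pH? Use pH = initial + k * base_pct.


Formula: pH_final = pH_initial + k * base_pct
Substituting: pH_final = 2.9690 + 1.2780 * 1.5280
Result: 4.9218


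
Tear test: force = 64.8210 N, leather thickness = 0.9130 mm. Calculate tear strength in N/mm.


Formula: Tear strength = force / thickness
Substituting: Tear strength = 64.8210 / 0.9130
Result: 70.9978 N/mm


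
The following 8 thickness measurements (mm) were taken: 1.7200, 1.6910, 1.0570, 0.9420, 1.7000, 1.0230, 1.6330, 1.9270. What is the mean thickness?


Formula: Average = sum / n
Substituting: Average = 11.6930 / 8
Result: 1.4616 mm


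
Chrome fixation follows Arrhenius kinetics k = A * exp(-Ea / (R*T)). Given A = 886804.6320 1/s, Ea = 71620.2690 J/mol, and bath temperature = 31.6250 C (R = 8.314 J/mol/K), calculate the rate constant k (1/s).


T_K = T_C + 273.15 = 31.6250 + 273.15 = 304.7750 K
exponent = -Ea / (R * T_K) = -71620.2690 / (8.314 * 304.7750) = -28.2648
k = A * exp(exponent) = 886804.6320 * exp(-28.2648) = 4.7050e-07 1/s


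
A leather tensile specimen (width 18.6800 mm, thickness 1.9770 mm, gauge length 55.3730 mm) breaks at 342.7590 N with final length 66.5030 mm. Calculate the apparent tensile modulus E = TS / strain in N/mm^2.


TS = F / (w * t) = 342.7590 / (18.6800 * 1.9770) = 9.2812 N/mm^2
strain = (Lf - L0) / L0 = (66.5030 - 55.3730) / 55.3730 = 0.2010
E = TS / strain = 9.2812 / 0.2010 = 46.1751 N/mm^2


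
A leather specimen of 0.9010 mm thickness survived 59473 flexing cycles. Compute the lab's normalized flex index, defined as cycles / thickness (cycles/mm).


Formula: Index = cycles / thickness
Substituting: Index = 59473 / 0.9010
Result: 66007.7691 cycles/mm


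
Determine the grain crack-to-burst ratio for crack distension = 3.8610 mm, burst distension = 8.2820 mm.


Formula: Ratio = crack / burst
Substituting: Ratio = 3.8610 / 8.2820
Result: 0.4662


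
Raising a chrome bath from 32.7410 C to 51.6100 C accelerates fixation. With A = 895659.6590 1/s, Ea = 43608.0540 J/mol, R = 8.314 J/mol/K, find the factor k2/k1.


T1 = 32.7410 + 273.15 = 305.8910 K; T2 = 51.6100 + 273.15 = 324.7600 K
k1 = A * exp(-Ea/(R*T1)) = 895659.6590 * exp(-43608.0540/(8.314*305.8910)) = 0.0320084 1/s
k2 = A * exp(-Ea/(R*T2)) = 895659.6590 * exp(-43608.0540/(8.314*324.7600)) = 0.0866838 1/s
k2/k1 = 0.0866838 / 0.0320084 = 2.7082


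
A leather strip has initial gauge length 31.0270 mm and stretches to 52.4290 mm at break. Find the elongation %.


Formula: Elongation = (Lf - L0) / L0 * 100
Substituting: Elongation = (52.4290 - 31.0270) / 31.0270 * 100
Result: 68.9786 %


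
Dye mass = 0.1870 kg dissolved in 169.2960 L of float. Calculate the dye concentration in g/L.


Formula: Conc = dye_mass(kg) / volume(L) * 1000
Substituting: Conc = 0.1870 / 169.2960 * 1000
Result: 1.1046 g/L


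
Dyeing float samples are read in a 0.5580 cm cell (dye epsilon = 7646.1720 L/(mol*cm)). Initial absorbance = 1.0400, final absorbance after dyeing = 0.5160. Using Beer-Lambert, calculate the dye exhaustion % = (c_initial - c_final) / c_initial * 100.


c_initial = A_i / (epsilon * l) = 1.0400 / (7646.1720 * 0.5580) = 2.4376e-04 mol/L
c_final = A_f / (epsilon * l) = 0.5160 / (7646.1720 * 0.5580) = 1.2094e-04 mol/L
Exhaustion = (c_initial - c_final) / c_initial * 100 = (2.4376e-04 - 1.2094e-04) / 2.4376e-04 * 100 = 50.3846 %


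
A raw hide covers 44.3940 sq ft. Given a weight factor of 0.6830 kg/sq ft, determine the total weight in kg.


Formula: Weight = area * weight_per_sqft
Substituting: Weight = 44.3940 * 0.6830
Result: 30.3211 kg


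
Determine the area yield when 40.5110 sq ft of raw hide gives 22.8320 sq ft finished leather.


Formula: Yield = finished / raw * 100
Substituting: Yield = 22.8320 / 40.5110 * 100
Result: 56.3600 %


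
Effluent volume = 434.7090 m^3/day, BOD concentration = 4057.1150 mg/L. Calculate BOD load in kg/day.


Formula: BOD_load = volume * conc / 1000
Substituting: BOD_load = 434.7090 * 4057.1150 / 1000
Result: 1763.6644 kg/day


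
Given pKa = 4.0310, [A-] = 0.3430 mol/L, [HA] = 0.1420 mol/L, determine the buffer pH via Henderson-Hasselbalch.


ratio = [A-] / [HA] = 0.3430 / 0.1420 = 2.4155
log10(ratio) = 0.3830
pH = pKa + log10(ratio) = 4.0310 + 0.3830 = 4.4140


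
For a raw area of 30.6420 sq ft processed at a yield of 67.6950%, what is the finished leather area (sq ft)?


Formula: finished = raw * yield / 100
Substituting: finished = 30.6420 * 67.6950 / 100
Result: 20.7431 sq ft


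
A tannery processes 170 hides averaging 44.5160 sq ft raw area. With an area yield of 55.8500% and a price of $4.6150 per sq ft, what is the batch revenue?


Raw_total = N * avg_area = 170 * 44.5160 = 7567.7200 sq ft
Finished = Raw_total * yield / 100 = 7567.7200 * 55.8500 / 100 = 4226.5716 sq ft
Value = Finished * price = 4226.5716 * 4.6150 = 19505.6280 $


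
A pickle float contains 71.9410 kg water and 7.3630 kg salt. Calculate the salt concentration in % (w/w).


Formula: Conc = salt / (water + salt) * 100
Substituting: Conc = 7.3630 / (71.9410 + 7.3630) * 100
Result: 9.2845 %


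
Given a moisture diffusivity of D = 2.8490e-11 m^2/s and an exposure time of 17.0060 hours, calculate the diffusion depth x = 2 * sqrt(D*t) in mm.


t = 17.0060 hr * 3600 = 61221.6000 s
D * t = 2.8490e-11 * 61221.6000 = 1.7442e-06
x = 2 * sqrt(D*t) = 2 * sqrt(1.7442e-06) = 0.00264137 m = 2.6414 mm


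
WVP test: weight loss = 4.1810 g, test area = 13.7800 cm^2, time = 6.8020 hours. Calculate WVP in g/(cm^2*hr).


Formula: WVP = loss / (area * time)
Substituting: WVP = 4.1810 / (13.7800 * 6.8020)
Result: 0.0446061 g/(cm^2*hr)


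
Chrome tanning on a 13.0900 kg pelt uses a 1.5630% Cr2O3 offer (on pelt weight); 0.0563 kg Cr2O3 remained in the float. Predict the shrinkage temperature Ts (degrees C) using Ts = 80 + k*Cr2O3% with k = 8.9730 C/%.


Offered = pelt * offer_pct / 100 = 13.0900 * 1.5630 / 100 = 0.2046 kg
Uptake = offered - residual = 0.2046 - 0.0563 = 0.1483 kg
Cr2O3% on pelt = uptake / pelt * 100 = 0.1483 / 13.0900 * 100 = 1.1329 %
Ts = 80 + k * Cr2O3% = 80 + 8.9730 * 1.1329 = 90.1655 C


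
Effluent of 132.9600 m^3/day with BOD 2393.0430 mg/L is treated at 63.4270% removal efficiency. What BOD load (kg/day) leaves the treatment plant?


Load_in = volume * conc / 1000 = 132.9600 * 2393.0430 / 1000 = 318.1790 kg/day
Removed = Load_in * eff / 100 = 318.1790 * 63.4270 / 100 = 201.8114 kg/day
Load_out = Load_in - Removed = 318.1790 - 201.8114 = 116.3676 kg/day


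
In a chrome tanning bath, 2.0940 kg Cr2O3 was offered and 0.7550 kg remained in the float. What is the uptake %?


Formula: Uptake = (offered - residual) / offered * 100
Substituting: Uptake = (2.0940 - 0.7550) / 2.0940 * 100
Result: 63.9446 %


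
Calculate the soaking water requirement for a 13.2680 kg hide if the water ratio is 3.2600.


Formula: Water = hide_weight * ratio
Substituting: Water = 13.2680 * 3.2600
Result: 43.2537 kg


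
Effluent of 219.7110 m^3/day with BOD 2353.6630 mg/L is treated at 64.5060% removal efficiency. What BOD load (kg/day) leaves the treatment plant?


Load_in = volume * conc / 1000 = 219.7110 * 2353.6630 / 1000 = 517.1257 kg/day
Removed = Load_in * eff / 100 = 517.1257 * 64.5060 / 100 = 333.5771 kg/day
Load_out = Load_in - Removed = 517.1257 - 333.5771 = 183.5486 kg/day


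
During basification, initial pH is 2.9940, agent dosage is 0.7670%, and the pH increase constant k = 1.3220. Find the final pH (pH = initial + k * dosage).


Formula: pH_final = pH_initial + k * base_pct
Substituting: pH_final = 2.9940 + 1.3220 * 0.7670
Result: 4.0080


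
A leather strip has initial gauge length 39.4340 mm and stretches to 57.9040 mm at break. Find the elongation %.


Formula: Elongation = (Lf - L0) / L0 * 100
Substituting: Elongation = (57.9040 - 39.4340) / 39.4340 * 100
Result: 46.8378 %


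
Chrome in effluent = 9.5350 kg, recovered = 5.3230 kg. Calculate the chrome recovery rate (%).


Formula: Recovery = recovered / input * 100
Substituting: Recovery = 5.3230 / 9.5350 * 100
Result: 55.8259 %


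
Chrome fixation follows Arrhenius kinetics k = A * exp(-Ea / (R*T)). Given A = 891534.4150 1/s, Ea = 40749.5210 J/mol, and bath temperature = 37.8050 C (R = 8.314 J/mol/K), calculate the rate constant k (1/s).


T_K = T_C + 273.15 = 37.8050 + 273.15 = 310.9550 K
exponent = -Ea / (R * T_K) = -40749.5210 / (8.314 * 310.9550) = -15.7621
k = A * exp(exponent) = 891534.4150 * exp(-15.7621) = 0.1273 1/s


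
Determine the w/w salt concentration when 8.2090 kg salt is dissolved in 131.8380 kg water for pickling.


Formula: Conc = salt / (water + salt) * 100
Substituting: Conc = 8.2090 / (131.8380 + 8.2090) * 100
Result: 5.8616 %


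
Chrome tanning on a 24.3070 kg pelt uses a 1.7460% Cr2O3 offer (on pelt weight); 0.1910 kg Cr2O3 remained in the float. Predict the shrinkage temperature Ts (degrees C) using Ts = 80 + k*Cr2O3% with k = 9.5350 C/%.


Offered = pelt * offer_pct / 100 = 24.3070 * 1.7460 / 100 = 0.4244 kg
Uptake = offered - residual = 0.4244 - 0.1910 = 0.2334 kg
Cr2O3% on pelt = uptake / pelt * 100 = 0.2334 / 24.3070 * 100 = 0.9602 %
Ts = 80 + k * Cr2O3% = 80 + 9.5350 * 0.9602 = 89.1557 C


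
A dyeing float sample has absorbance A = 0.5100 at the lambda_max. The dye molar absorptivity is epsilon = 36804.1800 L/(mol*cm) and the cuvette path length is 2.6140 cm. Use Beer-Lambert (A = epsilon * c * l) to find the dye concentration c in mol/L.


Formula: c = A / (epsilon * l)
Substituting: c = 0.5100 / (36804.1800 * 2.6140)
Result: 5.3011e-06 mol/L


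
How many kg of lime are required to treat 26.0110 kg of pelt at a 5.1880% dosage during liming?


Formula: Lime = substrate * pct / 100
Substituting: Lime = 26.0110 * 5.1880 / 100
Result: 1.3495 kg


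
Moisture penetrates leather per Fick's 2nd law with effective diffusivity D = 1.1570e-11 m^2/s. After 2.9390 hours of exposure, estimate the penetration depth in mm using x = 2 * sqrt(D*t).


t = 2.9390 hr * 3600 = 10580.4000 s
D * t = 1.1570e-11 * 10580.4000 = 1.2242e-07
x = 2 * sqrt(D*t) = 2 * sqrt(1.2242e-07) = 6.9976e-04 m = 0.6998 mm


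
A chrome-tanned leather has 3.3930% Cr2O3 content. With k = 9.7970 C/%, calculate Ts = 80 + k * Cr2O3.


Formula: Ts = 80 + k * Cr2O3
Substituting: Ts = 80 + 9.7970 * 3.3930
Result: 113.2412 C


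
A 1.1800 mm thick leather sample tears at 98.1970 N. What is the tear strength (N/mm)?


Formula: Tear strength = force / thickness
Substituting: Tear strength = 98.1970 / 1.1800
Result: 83.2178 N/mm


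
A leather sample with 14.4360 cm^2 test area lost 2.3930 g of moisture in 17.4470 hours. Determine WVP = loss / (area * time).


Formula: WVP = loss / (area * time)
Substituting: WVP = 2.3930 / (14.4360 * 17.4470)
Result: 0.00950113 g/(cm^2*hr)


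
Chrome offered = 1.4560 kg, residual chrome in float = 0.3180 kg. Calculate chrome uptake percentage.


Formula: Uptake = (offered - residual) / offered * 100
Substituting: Uptake = (1.4560 - 0.3180) / 1.4560 * 100
Result: 78.1593 %


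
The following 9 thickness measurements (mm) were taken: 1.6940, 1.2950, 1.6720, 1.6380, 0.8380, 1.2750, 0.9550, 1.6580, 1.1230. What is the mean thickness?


Formula: Average = sum / n
Substituting: Average = 12.1480 / 9
Result: 1.3498 mm


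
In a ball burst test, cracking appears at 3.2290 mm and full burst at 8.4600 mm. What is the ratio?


Formula: Ratio = crack / burst
Substituting: Ratio = 3.2290 / 8.4600
Result: 0.3817


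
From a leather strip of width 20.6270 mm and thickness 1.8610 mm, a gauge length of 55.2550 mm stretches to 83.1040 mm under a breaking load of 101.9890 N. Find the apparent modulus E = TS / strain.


TS = F / (w * t) = 101.9890 / (20.6270 * 1.8610) = 2.6569 N/mm^2
strain = (Lf - L0) / L0 = (83.1040 - 55.2550) / 55.2550 = 0.5040
E = TS / strain = 2.6569 / 0.5040 = 5.2715 N/mm^2


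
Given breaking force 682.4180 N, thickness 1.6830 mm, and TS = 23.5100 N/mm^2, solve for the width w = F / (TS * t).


Formula: w = F / (TS * t)
Substituting: w = 682.4180 / (23.5100 * 1.6830)
Result: 17.2470 mm


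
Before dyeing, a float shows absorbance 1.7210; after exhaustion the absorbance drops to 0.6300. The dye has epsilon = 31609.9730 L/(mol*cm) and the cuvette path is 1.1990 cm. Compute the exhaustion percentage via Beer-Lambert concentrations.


c_initial = A_i / (epsilon * l) = 1.7210 / (31609.9730 * 1.1990) = 4.5409e-05 mol/L
c_final = A_f / (epsilon * l) = 0.6300 / (31609.9730 * 1.1990) = 1.6623e-05 mol/L
Exhaustion = (c_initial - c_final) / c_initial * 100 = (4.5409e-05 - 1.6623e-05) / 4.5409e-05 * 100 = 63.3934 %


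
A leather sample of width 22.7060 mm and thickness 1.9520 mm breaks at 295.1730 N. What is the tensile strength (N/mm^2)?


Formula: TS = force / (width * thickness)
Substituting: TS = 295.1730 / (22.7060 * 1.9520)
Result: 6.6597 N/mm^2


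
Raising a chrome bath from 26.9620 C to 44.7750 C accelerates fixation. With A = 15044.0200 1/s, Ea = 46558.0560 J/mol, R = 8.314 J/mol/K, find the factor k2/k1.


T1 = 26.9620 + 273.15 = 300.1120 K; T2 = 44.7750 + 273.15 = 317.9250 K
k1 = A * exp(-Ea/(R*T1)) = 15044.0200 * exp(-46558.0560/(8.314*300.1120)) = 1.1847e-04 1/s
k2 = A * exp(-Ea/(R*T2)) = 15044.0200 * exp(-46558.0560/(8.314*317.9250)) = 3.3703e-04 1/s
k2/k1 = 3.3703e-04 / 1.1847e-04 = 2.8448


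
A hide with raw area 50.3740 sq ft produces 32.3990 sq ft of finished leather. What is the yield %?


Formula: Yield = finished / raw * 100
Substituting: Yield = 32.3990 / 50.3740 * 100
Result: 64.3169 %


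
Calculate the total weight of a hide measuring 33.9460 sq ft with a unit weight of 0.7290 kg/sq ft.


Formula: Weight = area * weight_per_sqft
Substituting: Weight = 33.9460 * 0.7290
Result: 24.7466 kg


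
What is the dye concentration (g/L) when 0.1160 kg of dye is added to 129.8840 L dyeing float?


Formula: Conc = dye_mass(kg) / volume(L) * 1000
Substituting: Conc = 0.1160 / 129.8840 * 1000
Result: 0.8931 g/L


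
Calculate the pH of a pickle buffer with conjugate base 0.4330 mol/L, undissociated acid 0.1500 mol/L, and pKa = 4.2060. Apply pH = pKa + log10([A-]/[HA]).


ratio = [A-] / [HA] = 0.4330 / 0.1500 = 2.8867
log10(ratio) = 0.4604
pH = pKa + log10(ratio) = 4.2060 + 0.4604 = 4.6664


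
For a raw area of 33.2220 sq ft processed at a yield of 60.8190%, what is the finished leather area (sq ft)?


Formula: finished = raw * yield / 100
Substituting: finished = 33.2220 * 60.8190 / 100
Result: 20.2053 sq ft


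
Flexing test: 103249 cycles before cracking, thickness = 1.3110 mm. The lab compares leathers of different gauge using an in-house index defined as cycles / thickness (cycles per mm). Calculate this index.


Formula: Index = cycles / thickness
Substituting: Index = 103249 / 1.3110
Result: 78755.9115 cycles/mm
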